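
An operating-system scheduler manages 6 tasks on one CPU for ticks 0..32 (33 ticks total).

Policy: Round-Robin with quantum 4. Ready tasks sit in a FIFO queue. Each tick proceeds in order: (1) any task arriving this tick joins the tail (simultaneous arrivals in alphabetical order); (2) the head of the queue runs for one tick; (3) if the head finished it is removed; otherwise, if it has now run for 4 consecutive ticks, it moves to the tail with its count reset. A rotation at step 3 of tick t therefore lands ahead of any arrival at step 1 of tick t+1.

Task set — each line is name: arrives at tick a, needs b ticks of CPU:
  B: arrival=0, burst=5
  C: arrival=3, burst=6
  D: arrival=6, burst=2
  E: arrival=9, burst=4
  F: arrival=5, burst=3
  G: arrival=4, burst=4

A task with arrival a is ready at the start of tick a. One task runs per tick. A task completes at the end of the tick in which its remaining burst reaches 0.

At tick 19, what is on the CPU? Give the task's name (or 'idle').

t=0: queue=[B] q_used=0 → run B
t=1: queue=[B] q_used=1 → run B
t=2: queue=[B] q_used=2 → run B
t=3: queue=[B,C] q_used=3 → run B
t=4: queue=[C,B,G] q_used=0 → run C
t=5: queue=[C,B,G,F] q_used=1 → run C
t=6: queue=[C,B,G,F,D] q_used=2 → run C
t=7: queue=[C,B,G,F,D] q_used=3 → run C
t=8: queue=[B,G,F,D,C] q_used=0 → run B
t=9: queue=[G,F,D,C,E] q_used=0 → run G
t=10: queue=[G,F,D,C,E] q_used=1 → run G
t=11: queue=[G,F,D,C,E] q_used=2 → run G
t=12: queue=[G,F,D,C,E] q_used=3 → run G
t=13: queue=[F,D,C,E] q_used=0 → run F
t=14: queue=[F,D,C,E] q_used=1 → run F
t=15: queue=[F,D,C,E] q_used=2 → run F
t=16: queue=[D,C,E] q_used=0 → run D
t=17: queue=[D,C,E] q_used=1 → run D
t=18: queue=[C,E] q_used=0 → run C
t=19: queue=[C,E] q_used=1 → run C
t=20: queue=[E] q_used=0 → run E
t=21: queue=[E] q_used=1 → run E
t=22: queue=[E] q_used=2 → run E
t=23: queue=[E] q_used=3 → run E
t=24: (idle)
t=25: (idle)
t=26: (idle)
t=27: (idle)
t=28: (idle)
t=29: (idle)
t=30: (idle)
t=31: (idle)
t=32: (idle)

running at tick 19 = C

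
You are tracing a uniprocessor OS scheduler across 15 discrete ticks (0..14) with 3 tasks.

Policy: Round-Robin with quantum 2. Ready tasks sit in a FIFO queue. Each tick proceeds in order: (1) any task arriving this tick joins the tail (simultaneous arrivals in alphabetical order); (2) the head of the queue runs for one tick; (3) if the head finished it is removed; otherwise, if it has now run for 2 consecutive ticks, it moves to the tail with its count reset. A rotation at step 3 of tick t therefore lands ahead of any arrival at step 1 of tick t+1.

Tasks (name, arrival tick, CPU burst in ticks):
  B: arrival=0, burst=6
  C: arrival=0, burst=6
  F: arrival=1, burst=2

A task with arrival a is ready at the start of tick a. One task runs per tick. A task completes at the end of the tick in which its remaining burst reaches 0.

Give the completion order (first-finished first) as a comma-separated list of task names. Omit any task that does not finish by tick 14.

t=0: queue=[B,C] q_used=0 → run B
t=1: queue=[B,C,F] q_used=1 → run B
t=2: queue=[C,F,B] q_used=0 → run C
t=3: queue=[C,F,B] q_used=1 → run C
t=4: queue=[F,B,C] q_used=0 → run F
t=5: queue=[F,B,C] q_used=1 → run F
t=6: queue=[B,C] q_used=0 → run B
t=7: queue=[B,C] q_used=1 → run B
t=8: queue=[C,B] q_used=0 → run C
t=9: queue=[C,B] q_used=1 → run C
t=10: queue=[B,C] q_used=0 → run B
t=11: queue=[B,C] q_used=1 → run B
t=12: queue=[C] q_used=0 → run C
t=13: queue=[C] q_used=1 → run C
t=14: (idle)

completion order = F, B, C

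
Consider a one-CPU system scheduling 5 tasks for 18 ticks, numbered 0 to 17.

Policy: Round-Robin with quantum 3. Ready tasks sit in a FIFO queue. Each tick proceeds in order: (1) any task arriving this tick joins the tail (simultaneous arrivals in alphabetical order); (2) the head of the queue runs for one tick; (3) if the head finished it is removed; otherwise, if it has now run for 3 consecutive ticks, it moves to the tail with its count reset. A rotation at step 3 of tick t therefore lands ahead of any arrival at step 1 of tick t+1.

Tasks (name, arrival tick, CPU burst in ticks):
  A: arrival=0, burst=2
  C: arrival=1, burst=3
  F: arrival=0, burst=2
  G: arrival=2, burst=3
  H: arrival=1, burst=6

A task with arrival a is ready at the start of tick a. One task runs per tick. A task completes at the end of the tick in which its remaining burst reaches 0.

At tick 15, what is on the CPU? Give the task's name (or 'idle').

running at tick 15 = H

t=0: queue=[A,F] q_used=0 → run A
t=1: queue=[A,F,C,H] q_used=1 → run A
t=2: queue=[F,C,H,G] q_used=0 → run F
t=3: queue=[F,C,H,G] q_used=1 → run F
t=4: queue=[C,H,G] q_used=0 → run C
t=5: queue=[C,H,G] q_used=1 → run C
t=6: queue=[C,H,G] q_used=2 → run C
t=7: queue=[H,G] q_used=0 → run H
t=8: queue=[H,G] q_used=1 → run H
t=9: queue=[H,G] q_used=2 → run H
t=10: queue=[G,H] q_used=0 → run G
t=11: queue=[G,H] q_used=1 → run G
t=12: queue=[G,H] q_used=2 → run G
t=13: queue=[H] q_used=0 → run H
t=14: queue=[H] q_used=1 → run H
t=15: queue=[H] q_used=2 → run H
t=16: (idle)
t=17: (idle)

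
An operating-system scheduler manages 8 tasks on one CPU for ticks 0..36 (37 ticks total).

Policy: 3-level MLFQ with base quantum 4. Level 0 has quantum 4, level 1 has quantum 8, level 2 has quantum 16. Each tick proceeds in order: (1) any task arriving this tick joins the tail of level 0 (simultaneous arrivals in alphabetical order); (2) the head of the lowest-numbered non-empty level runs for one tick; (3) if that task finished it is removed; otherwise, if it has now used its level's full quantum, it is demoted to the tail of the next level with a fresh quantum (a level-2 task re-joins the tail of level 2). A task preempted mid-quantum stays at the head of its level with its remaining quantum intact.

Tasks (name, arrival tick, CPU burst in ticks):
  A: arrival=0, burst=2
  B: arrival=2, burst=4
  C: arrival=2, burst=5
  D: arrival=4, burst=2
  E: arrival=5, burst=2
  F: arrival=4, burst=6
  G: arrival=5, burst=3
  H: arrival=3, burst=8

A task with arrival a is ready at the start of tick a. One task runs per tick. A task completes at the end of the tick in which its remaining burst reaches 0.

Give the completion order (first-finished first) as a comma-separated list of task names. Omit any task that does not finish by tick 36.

t=0: L0/L1/L2 = A/-/- → run A
t=1: L0/L1/L2 = A/-/- → run A
t=2: L0/L1/L2 = BC/-/- → run B
t=3: L0/L1/L2 = BCH/-/- → run B
t=4: L0/L1/L2 = BCHDF/-/- → run B
t=5: L0/L1/L2 = BCHDFEG/-/- → run B
t=6: L0/L1/L2 = CHDFEG/-/- → run C
t=7: L0/L1/L2 = CHDFEG/-/- → run C
t=8: L0/L1/L2 = CHDFEG/-/- → run C
t=9: L0/L1/L2 = CHDFEG/-/- → run C
t=10: L0/L1/L2 = HDFEG/C/- → run H
t=11: L0/L1/L2 = HDFEG/C/- → run H
t=12: L0/L1/L2 = HDFEG/C/- → run H
t=13: L0/L1/L2 = HDFEG/C/- → run H
t=14: L0/L1/L2 = DFEG/CH/- → run D
t=15: L0/L1/L2 = DFEG/CH/- → run D
t=16: L0/L1/L2 = FEG/CH/- → run F
t=17: L0/L1/L2 = FEG/CH/- → run F
t=18: L0/L1/L2 = FEG/CH/- → run F
t=19: L0/L1/L2 = FEG/CH/- → run F
t=20: L0/L1/L2 = EG/CHF/- → run E
t=21: L0/L1/L2 = EG/CHF/- → run E
t=22: L0/L1/L2 = G/CHF/- → run G
t=23: L0/L1/L2 = G/CHF/- → run G
t=24: L0/L1/L2 = G/CHF/- → run G
t=25: L0/L1/L2 = -/CHF/- → run C
t=26: L0/L1/L2 = -/HF/- → run H
t=27: L0/L1/L2 = -/HF/- → run H
t=28: L0/L1/L2 = -/HF/- → run H
t=29: L0/L1/L2 = -/HF/- → run H
t=30: L0/L1/L2 = -/F/- → run F
t=31: L0/L1/L2 = -/F/- → run F
t=32: (idle)
t=33: (idle)
t=34: (idle)
t=35: (idle)
t=36: (idle)

completion order = A, B, D, E, G, C, H, F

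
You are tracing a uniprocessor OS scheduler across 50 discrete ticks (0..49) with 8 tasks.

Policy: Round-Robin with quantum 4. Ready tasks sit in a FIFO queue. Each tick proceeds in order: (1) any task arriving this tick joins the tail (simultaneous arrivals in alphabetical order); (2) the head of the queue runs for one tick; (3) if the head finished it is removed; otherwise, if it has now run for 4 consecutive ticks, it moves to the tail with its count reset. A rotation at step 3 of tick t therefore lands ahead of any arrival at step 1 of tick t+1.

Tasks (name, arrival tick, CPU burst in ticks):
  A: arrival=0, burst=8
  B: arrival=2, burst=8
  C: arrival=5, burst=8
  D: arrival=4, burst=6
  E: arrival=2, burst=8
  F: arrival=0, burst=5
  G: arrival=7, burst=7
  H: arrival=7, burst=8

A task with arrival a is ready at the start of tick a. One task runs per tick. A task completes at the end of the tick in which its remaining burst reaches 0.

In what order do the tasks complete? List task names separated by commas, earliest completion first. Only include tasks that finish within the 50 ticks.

completion order = A, F, B, E, D

t=0: queue=[A,F] q_used=0 → run A
t=1: queue=[A,F] q_used=1 → run A
t=2: queue=[A,F,B,E] q_used=2 → run A
t=3: queue=[A,F,B,E] q_used=3 → run A
t=4: queue=[F,B,E,A,D] q_used=0 → run F
t=5: queue=[F,B,E,A,D,C] q_used=1 → run F
t=6: queue=[F,B,E,A,D,C] q_used=2 → run F
t=7: queue=[F,B,E,A,D,C,G,H] q_used=3 → run F
t=8: queue=[B,E,A,D,C,G,H,F] q_used=0 → run B
t=9: queue=[B,E,A,D,C,G,H,F] q_used=1 → run B
t=10: queue=[B,E,A,D,C,G,H,F] q_used=2 → run B
t=11: queue=[B,E,A,D,C,G,H,F] q_used=3 → run B
t=12: queue=[E,A,D,C,G,H,F,B] q_used=0 → run E
t=13: queue=[E,A,D,C,G,H,F,B] q_used=1 → run E
t=14: queue=[E,A,D,C,G,H,F,B] q_used=2 → run E
t=15: queue=[E,A,D,C,G,H,F,B] q_used=3 → run E
t=16: queue=[A,D,C,G,H,F,B,E] q_used=0 → run A
t=17: queue=[A,D,C,G,H,F,B,E] q_used=1 → run A
t=18: queue=[A,D,C,G,H,F,B,E] q_used=2 → run A
t=19: queue=[A,D,C,G,H,F,B,E] q_used=3 → run A
t=20: queue=[D,C,G,H,F,B,E] q_used=0 → run D
t=21: queue=[D,C,G,H,F,B,E] q_used=1 → run D
t=22: queue=[D,C,G,H,F,B,E] q_used=2 → run D
t=23: queue=[D,C,G,H,F,B,E] q_used=3 → run D
t=24: queue=[C,G,H,F,B,E,D] q_used=0 → run C
t=25: queue=[C,G,H,F,B,E,D] q_used=1 → run C
t=26: queue=[C,G,H,F,B,E,D] q_used=2 → run C
t=27: queue=[C,G,H,F,B,E,D] q_used=3 → run C
t=28: queue=[G,H,F,B,E,D,C] q_used=0 → run G
t=29: queue=[G,H,F,B,E,D,C] q_used=1 → run G
t=30: queue=[G,H,F,B,E,D,C] q_used=2 → run G
t=31: queue=[G,H,F,B,E,D,C] q_used=3 → run G
t=32: queue=[H,F,B,E,D,C,G] q_used=0 → run H
t=33: queue=[H,F,B,E,D,C,G] q_used=1 → run H
t=34: queue=[H,F,B,E,D,C,G] q_used=2 → run H
t=35: queue=[H,F,B,E,D,C,G] q_used=3 → run H
t=36: queue=[F,B,E,D,C,G,H] q_used=0 → run F
t=37: queue=[B,E,D,C,G,H] q_used=0 → run B
t=38: queue=[B,E,D,C,G,H] q_used=1 → run B
t=39: queue=[B,E,D,C,G,H] q_used=2 → run B
t=40: queue=[B,E,D,C,G,H] q_used=3 → run B
t=41: queue=[E,D,C,G,H] q_used=0 → run E
t=42: queue=[E,D,C,G,H] q_used=1 → run E
t=43: queue=[E,D,C,G,H] q_used=2 → run E
t=44: queue=[E,D,C,G,H] q_used=3 → run E
t=45: queue=[D,C,G,H] q_used=0 → run D
t=46: queue=[D,C,G,H] q_used=1 → run D
t=47: queue=[C,G,H] q_used=0 → run C
t=48: queue=[C,G,H] q_used=1 → run C
t=49: queue=[C,G,H] q_used=2 → run C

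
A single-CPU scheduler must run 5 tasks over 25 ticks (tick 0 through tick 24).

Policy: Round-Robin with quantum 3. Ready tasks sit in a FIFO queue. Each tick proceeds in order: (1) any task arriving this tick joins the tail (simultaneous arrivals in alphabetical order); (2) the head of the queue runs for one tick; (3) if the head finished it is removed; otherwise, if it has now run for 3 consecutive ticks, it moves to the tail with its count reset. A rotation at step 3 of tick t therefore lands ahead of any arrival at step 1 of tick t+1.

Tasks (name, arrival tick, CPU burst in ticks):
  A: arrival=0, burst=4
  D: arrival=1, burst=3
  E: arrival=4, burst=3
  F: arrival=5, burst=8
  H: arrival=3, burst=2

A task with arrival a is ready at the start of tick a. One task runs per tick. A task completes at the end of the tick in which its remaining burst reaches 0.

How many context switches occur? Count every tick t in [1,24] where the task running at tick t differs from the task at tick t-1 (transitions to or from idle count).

context switches = 6

t=0: queue=[A] q_used=0 → run A
t=1: queue=[A,D] q_used=1 → run A
t=2: queue=[A,D] q_used=2 → run A
t=3: queue=[D,A,H] q_used=0 → run D
t=4: queue=[D,A,H,E] q_used=1 → run D
t=5: queue=[D,A,H,E,F] q_used=2 → run D
t=6: queue=[A,H,E,F] q_used=0 → run A
t=7: queue=[H,E,F] q_used=0 → run H
t=8: queue=[H,E,F] q_used=1 → run H
t=9: queue=[E,F] q_used=0 → run E
t=10: queue=[E,F] q_used=1 → run E
t=11: queue=[E,F] q_used=2 → run E
t=12: queue=[F] q_used=0 → run F
t=13: queue=[F] q_used=1 → run F
t=14: queue=[F] q_used=2 → run F
t=15: queue=[F] q_used=0 → run F
t=16: queue=[F] q_used=1 → run F
t=17: queue=[F] q_used=2 → run F
t=18: queue=[F] q_used=0 → run F
t=19: queue=[F] q_used=1 → run F
t=20: (idle)
t=21: (idle)
t=22: (idle)
t=23: (idle)
t=24: (idle)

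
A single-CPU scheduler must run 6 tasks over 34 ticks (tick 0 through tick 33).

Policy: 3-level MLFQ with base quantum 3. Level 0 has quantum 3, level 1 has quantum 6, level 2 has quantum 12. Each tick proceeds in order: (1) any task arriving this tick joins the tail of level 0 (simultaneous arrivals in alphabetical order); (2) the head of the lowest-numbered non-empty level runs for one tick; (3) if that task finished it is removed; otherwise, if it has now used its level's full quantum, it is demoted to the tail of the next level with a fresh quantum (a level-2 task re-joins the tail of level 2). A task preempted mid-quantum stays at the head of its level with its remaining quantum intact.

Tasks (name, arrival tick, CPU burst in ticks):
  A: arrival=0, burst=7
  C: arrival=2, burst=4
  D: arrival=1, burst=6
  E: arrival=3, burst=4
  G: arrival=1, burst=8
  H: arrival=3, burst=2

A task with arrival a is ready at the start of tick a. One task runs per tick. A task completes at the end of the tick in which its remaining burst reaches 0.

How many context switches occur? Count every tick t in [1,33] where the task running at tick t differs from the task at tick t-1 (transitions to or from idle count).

context switches = 11

t=0: L0/L1/L2 = A/-/- → run A
t=1: L0/L1/L2 = ADG/-/- → run A
t=2: L0/L1/L2 = ADGC/-/- → run A
t=3: L0/L1/L2 = DGCEH/A/- → run D
t=4: L0/L1/L2 = DGCEH/A/- → run D
t=5: L0/L1/L2 = DGCEH/A/- → run D
t=6: L0/L1/L2 = GCEH/AD/- → run G
t=7: L0/L1/L2 = GCEH/AD/- → run G
t=8: L0/L1/L2 = GCEH/AD/- → run G
t=9: L0/L1/L2 = CEH/ADG/- → run C
t=10: L0/L1/L2 = CEH/ADG/- → run C
t=11: L0/L1/L2 = CEH/ADG/- → run C
t=12: L0/L1/L2 = EH/ADGC/- → run E
t=13: L0/L1/L2 = EH/ADGC/- → run E
t=14: L0/L1/L2 = EH/ADGC/- → run E
t=15: L0/L1/L2 = H/ADGCE/- → run H
t=16: L0/L1/L2 = H/ADGCE/- → run H
t=17: L0/L1/L2 = -/ADGCE/- → run A
t=18: L0/L1/L2 = -/ADGCE/- → run A
t=19: L0/L1/L2 = -/ADGCE/- → run A
t=20: L0/L1/L2 = -/ADGCE/- → run A
t=21: L0/L1/L2 = -/DGCE/- → run D
t=22: L0/L1/L2 = -/DGCE/- → run D
t=23: L0/L1/L2 = -/DGCE/- → run D
t=24: L0/L1/L2 = -/GCE/- → run G
t=25: L0/L1/L2 = -/GCE/- → run G
t=26: L0/L1/L2 = -/GCE/- → run G
t=27: L0/L1/L2 = -/GCE/- → run G
t=28: L0/L1/L2 = -/GCE/- → run G
t=29: L0/L1/L2 = -/CE/- → run C
t=30: L0/L1/L2 = -/E/- → run E
t=31: (idle)
t=32: (idle)
t=33: (idle)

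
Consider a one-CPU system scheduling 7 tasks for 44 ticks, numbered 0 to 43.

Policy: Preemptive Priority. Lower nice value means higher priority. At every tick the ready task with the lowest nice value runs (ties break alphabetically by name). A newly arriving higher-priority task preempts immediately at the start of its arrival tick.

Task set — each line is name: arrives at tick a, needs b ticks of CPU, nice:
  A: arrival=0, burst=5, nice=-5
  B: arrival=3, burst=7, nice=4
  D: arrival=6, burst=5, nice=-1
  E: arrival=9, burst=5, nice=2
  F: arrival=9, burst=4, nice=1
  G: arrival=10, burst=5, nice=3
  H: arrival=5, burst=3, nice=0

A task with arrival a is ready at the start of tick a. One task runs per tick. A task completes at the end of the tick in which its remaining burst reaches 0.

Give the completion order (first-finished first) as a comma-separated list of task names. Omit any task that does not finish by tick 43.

completion order = A, D, H, F, E, G, B

t=0: ready={A} → run A
t=1: ready={A} → run A
t=2: ready={A} → run A
t=3: ready={A,B} → run A
t=4: ready={A,B} → run A
t=5: ready={B,H} → run H
t=6: ready={B,D,H} → run D
t=7: ready={B,D,H} → run D
t=8: ready={B,D,H} → run D
t=9: ready={B,D,E,F,H} → run D
t=10: ready={B,D,E,F,G,H} → run D
t=11: ready={B,E,F,G,H} → run H
t=12: ready={B,E,F,G,H} → run H
t=13: ready={B,E,F,G} → run F
t=14: ready={B,E,F,G} → run F
t=15: ready={B,E,F,G} → run F
t=16: ready={B,E,F,G} → run F
t=17: ready={B,E,G} → run E
t=18: ready={B,E,G} → run E
t=19: ready={B,E,G} → run E
t=20: ready={B,E,G} → run E
t=21: ready={B,E,G} → run E
t=22: ready={B,G} → run G
t=23: ready={B,G} → run G
t=24: ready={B,G} → run G
t=25: ready={B,G} → run G
t=26: ready={B,G} → run G
t=27: ready={B} → run B
t=28: ready={B} → run B
t=29: ready={B} → run B
t=30: ready={B} → run B
t=31: ready={B} → run B
t=32: ready={B} → run B
t=33: ready={B} → run B
t=34: (idle)
t=35: (idle)
t=36: (idle)
t=37: (idle)
t=38: (idle)
t=39: (idle)
t=40: (idle)
t=41: (idle)
t=42: (idle)
t=43: (idle)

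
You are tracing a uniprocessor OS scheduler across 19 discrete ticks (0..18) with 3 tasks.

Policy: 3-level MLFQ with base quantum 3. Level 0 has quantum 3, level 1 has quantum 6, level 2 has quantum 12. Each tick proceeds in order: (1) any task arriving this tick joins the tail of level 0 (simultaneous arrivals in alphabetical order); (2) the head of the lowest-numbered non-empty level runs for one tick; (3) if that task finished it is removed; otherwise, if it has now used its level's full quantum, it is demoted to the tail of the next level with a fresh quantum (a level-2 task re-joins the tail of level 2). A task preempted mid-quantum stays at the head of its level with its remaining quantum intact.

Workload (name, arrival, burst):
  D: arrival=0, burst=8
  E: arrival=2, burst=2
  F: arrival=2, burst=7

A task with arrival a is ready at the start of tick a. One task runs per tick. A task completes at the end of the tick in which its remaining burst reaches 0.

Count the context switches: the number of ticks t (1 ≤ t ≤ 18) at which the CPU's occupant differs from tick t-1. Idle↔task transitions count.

context switches = 5

t=0: L0/L1/L2 = D/-/- → run D
t=1: L0/L1/L2 = D/-/- → run D
t=2: L0/L1/L2 = DEF/-/- → run D
t=3: L0/L1/L2 = EF/D/- → run E
t=4: L0/L1/L2 = EF/D/- → run E
t=5: L0/L1/L2 = F/D/- → run F
t=6: L0/L1/L2 = F/D/- → run F
t=7: L0/L1/L2 = F/D/- → run F
t=8: L0/L1/L2 = -/DF/- → run D
t=9: L0/L1/L2 = -/DF/- → run D
t=10: L0/L1/L2 = -/DF/- → run D
t=11: L0/L1/L2 = -/DF/- → run D
t=12: L0/L1/L2 = -/DF/- → run D
t=13: L0/L1/L2 = -/F/- → run F
t=14: L0/L1/L2 = -/F/- → run F
t=15: L0/L1/L2 = -/F/- → run F
t=16: L0/L1/L2 = -/F/- → run F
t=17: (idle)
t=18: (idle)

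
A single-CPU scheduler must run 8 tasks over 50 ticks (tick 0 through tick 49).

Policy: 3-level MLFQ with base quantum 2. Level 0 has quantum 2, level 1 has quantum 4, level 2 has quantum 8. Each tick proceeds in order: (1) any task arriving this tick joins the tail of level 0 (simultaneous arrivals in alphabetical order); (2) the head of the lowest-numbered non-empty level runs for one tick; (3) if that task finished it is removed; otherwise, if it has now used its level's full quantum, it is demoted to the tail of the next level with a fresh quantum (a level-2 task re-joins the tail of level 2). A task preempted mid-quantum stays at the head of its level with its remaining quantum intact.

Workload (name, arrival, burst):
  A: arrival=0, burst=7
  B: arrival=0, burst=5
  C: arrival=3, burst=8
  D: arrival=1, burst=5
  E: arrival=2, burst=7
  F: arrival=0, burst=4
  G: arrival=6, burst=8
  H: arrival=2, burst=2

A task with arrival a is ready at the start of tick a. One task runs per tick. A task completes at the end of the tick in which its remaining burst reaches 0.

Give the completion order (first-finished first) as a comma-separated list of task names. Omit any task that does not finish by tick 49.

t=0: L0/L1/L2 = ABF/-/- → run A
t=1: L0/L1/L2 = ABFD/-/- → run A
t=2: L0/L1/L2 = BFDEH/A/- → run B
t=3: L0/L1/L2 = BFDEHC/A/- → run B
t=4: L0/L1/L2 = FDEHC/AB/- → run F
t=5: L0/L1/L2 = FDEHC/AB/- → run F
t=6: L0/L1/L2 = DEHCG/ABF/- → run D
t=7: L0/L1/L2 = DEHCG/ABF/- → run D
t=8: L0/L1/L2 = EHCG/ABFD/- → run E
t=9: L0/L1/L2 = EHCG/ABFD/- → run E
t=10: L0/L1/L2 = HCG/ABFDE/- → run H
t=11: L0/L1/L2 = HCG/ABFDE/- → run H
t=12: L0/L1/L2 = CG/ABFDE/- → run C
t=13: L0/L1/L2 = CG/ABFDE/- → run C
t=14: L0/L1/L2 = G/ABFDEC/- → run G
t=15: L0/L1/L2 = G/ABFDEC/- → run G
t=16: L0/L1/L2 = -/ABFDECG/- → run A
t=17: L0/L1/L2 = -/ABFDECG/- → run A
t=18: L0/L1/L2 = -/ABFDECG/- → run A
t=19: L0/L1/L2 = -/ABFDECG/- → run A
t=20: L0/L1/L2 = -/BFDECG/A → run B
t=21: L0/L1/L2 = -/BFDECG/A → run B
t=22: L0/L1/L2 = -/BFDECG/A → run B
t=23: L0/L1/L2 = -/FDECG/A → run F
t=24: L0/L1/L2 = -/FDECG/A → run F
t=25: L0/L1/L2 = -/DECG/A → run D
t=26: L0/L1/L2 = -/DECG/A → run D
t=27: L0/L1/L2 = -/DECG/A → run D
t=28: L0/L1/L2 = -/ECG/A → run E
t=29: L0/L1/L2 = -/ECG/A → run E
t=30: L0/L1/L2 = -/ECG/A → run E
t=31: L0/L1/L2 = -/ECG/A → run E
t=32: L0/L1/L2 = -/CG/AE → run C
t=33: L0/L1/L2 = -/CG/AE → run C
t=34: L0/L1/L2 = -/CG/AE → run C
t=35: L0/L1/L2 = -/CG/AE → run C
t=36: L0/L1/L2 = -/G/AEC → run G
t=37: L0/L1/L2 = -/G/AEC → run G
t=38: L0/L1/L2 = -/G/AEC → run G
t=39: L0/L1/L2 = -/G/AEC → run G
t=40: L0/L1/L2 = -/-/AECG → run A
t=41: L0/L1/L2 = -/-/ECG → run E
t=42: L0/L1/L2 = -/-/CG → run C
t=43: L0/L1/L2 = -/-/CG → run C
t=44: L0/L1/L2 = -/-/G → run G
t=45: L0/L1/L2 = -/-/G → run G
t=46: (idle)
t=47: (idle)
t=48: (idle)
t=49: (idle)

completion order = H, B, F, D, A, E, C, G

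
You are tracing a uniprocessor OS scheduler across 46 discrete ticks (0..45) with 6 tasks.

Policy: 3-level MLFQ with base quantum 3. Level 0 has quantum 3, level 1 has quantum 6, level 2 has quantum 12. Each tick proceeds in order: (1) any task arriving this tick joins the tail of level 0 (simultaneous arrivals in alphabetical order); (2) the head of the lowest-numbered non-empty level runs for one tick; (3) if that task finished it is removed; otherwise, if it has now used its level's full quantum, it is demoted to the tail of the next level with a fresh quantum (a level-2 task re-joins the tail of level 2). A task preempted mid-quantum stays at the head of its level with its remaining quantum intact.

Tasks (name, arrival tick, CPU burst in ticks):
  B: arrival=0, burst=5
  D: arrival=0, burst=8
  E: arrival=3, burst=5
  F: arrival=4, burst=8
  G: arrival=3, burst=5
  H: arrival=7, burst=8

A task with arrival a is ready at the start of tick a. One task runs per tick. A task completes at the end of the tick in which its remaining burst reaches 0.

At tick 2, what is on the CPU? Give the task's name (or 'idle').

t=0: L0/L1/L2 = BD/-/- → run B
t=1: L0/L1/L2 = BD/-/- → run B
t=2: L0/L1/L2 = BD/-/- → run B
t=3: L0/L1/L2 = DEG/B/- → run D
t=4: L0/L1/L2 = DEGF/B/- → run D
t=5: L0/L1/L2 = DEGF/B/- → run D
t=6: L0/L1/L2 = EGF/BD/- → run E
t=7: L0/L1/L2 = EGFH/BD/- → run E
t=8: L0/L1/L2 = EGFH/BD/- → run E
t=9: L0/L1/L2 = GFH/BDE/- → run G
t=10: L0/L1/L2 = GFH/BDE/- → run G
t=11: L0/L1/L2 = GFH/BDE/- → run G
t=12: L0/L1/L2 = FH/BDEG/- → run F
t=13: L0/L1/L2 = FH/BDEG/- → run F
t=14: L0/L1/L2 = FH/BDEG/- → run F
t=15: L0/L1/L2 = H/BDEGF/- → run H
t=16: L0/L1/L2 = H/BDEGF/- → run H
t=17: L0/L1/L2 = H/BDEGF/- → run H
t=18: L0/L1/L2 = -/BDEGFH/- → run B
t=19: L0/L1/L2 = -/BDEGFH/- → run B
t=20: L0/L1/L2 = -/DEGFH/- → run D
t=21: L0/L1/L2 = -/DEGFH/- → run D
t=22: L0/L1/L2 = -/DEGFH/- → run D
t=23: L0/L1/L2 = -/DEGFH/- → run D
t=24: L0/L1/L2 = -/DEGFH/- → run D
t=25: L0/L1/L2 = -/EGFH/- → run E
t=26: L0/L1/L2 = -/EGFH/- → run E
t=27: L0/L1/L2 = -/GFH/- → run G
t=28: L0/L1/L2 = -/GFH/- → run G
t=29: L0/L1/L2 = -/FH/- → run F
t=30: L0/L1/L2 = -/FH/- → run F
t=31: L0/L1/L2 = -/FH/- → run F
t=32: L0/L1/L2 = -/FH/- → run F
t=33: L0/L1/L2 = -/FH/- → run F
t=34: L0/L1/L2 = -/H/- → run H
t=35: L0/L1/L2 = -/H/- → run H
t=36: L0/L1/L2 = -/H/- → run H
t=37: L0/L1/L2 = -/H/- → run H
t=38: L0/L1/L2 = -/H/- → run H
t=39: (idle)
t=40: (idle)
t=41: (idle)
t=42: (idle)
t=43: (idle)
t=44: (idle)
t=45: (idle)

running at tick 2 = B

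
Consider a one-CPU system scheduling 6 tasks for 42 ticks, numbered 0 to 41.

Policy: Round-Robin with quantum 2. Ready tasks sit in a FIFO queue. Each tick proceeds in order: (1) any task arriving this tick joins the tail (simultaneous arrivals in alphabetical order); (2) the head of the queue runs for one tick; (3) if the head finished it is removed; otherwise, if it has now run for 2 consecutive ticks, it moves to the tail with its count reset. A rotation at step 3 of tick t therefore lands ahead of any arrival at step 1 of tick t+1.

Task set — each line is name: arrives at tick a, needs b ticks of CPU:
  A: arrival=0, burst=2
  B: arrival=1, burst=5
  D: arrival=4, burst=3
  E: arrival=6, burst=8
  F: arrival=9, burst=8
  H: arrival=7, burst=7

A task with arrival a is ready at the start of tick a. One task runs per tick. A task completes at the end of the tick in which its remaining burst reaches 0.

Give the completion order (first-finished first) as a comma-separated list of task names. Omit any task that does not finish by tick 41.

t=0: queue=[A] q_used=0 → run A
t=1: queue=[A,B] q_used=1 → run A
t=2: queue=[B] q_used=0 → run B
t=3: queue=[B] q_used=1 → run B
t=4: queue=[B,D] q_used=0 → run B
t=5: queue=[B,D] q_used=1 → run B
t=6: queue=[D,B,E] q_used=0 → run D
t=7: queue=[D,B,E,H] q_used=1 → run D
t=8: queue=[B,E,H,D] q_used=0 → run B
t=9: queue=[E,H,D,F] q_used=0 → run E
t=10: queue=[E,H,D,F] q_used=1 → run E
t=11: queue=[H,D,F,E] q_used=0 → run H
t=12: queue=[H,D,F,E] q_used=1 → run H
t=13: queue=[D,F,E,H] q_used=0 → run D
t=14: queue=[F,E,H] q_used=0 → run F
t=15: queue=[F,E,H] q_used=1 → run F
t=16: queue=[E,H,F] q_used=0 → run E
t=17: queue=[E,H,F] q_used=1 → run E
t=18: queue=[H,F,E] q_used=0 → run H
t=19: queue=[H,F,E] q_used=1 → run H
t=20: queue=[F,E,H] q_used=0 → run F
t=21: queue=[F,E,H] q_used=1 → run F
t=22: queue=[E,H,F] q_used=0 → run E
t=23: queue=[E,H,F] q_used=1 → run E
t=24: queue=[H,F,E] q_used=0 → run H
t=25: queue=[H,F,E] q_used=1 → run H
t=26: queue=[F,E,H] q_used=0 → run F
t=27: queue=[F,E,H] q_used=1 → run F
t=28: queue=[E,H,F] q_used=0 → run E
t=29: queue=[E,H,F] q_used=1 → run E
t=30: queue=[H,F] q_used=0 → run H
t=31: queue=[F] q_used=0 → run F
t=32: queue=[F] q_used=1 → run F
t=33: (idle)
t=34: (idle)
t=35: (idle)
t=36: (idle)
t=37: (idle)
t=38: (idle)
t=39: (idle)
t=40: (idle)
t=41: (idle)

completion order = A, B, D, E, H, F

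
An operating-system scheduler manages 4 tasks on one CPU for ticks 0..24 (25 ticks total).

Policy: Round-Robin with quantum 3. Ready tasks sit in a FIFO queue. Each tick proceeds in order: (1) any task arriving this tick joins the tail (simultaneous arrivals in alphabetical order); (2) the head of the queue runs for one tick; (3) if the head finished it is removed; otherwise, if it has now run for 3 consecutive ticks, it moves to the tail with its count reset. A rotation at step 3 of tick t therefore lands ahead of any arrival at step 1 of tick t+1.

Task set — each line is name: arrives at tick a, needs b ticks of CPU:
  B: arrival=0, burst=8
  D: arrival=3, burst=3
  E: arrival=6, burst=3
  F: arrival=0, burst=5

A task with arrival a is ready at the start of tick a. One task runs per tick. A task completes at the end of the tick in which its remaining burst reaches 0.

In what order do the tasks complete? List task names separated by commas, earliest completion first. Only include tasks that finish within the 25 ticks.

t=0: queue=[B,F] q_used=0 → run B
t=1: queue=[B,F] q_used=1 → run B
t=2: queue=[B,F] q_used=2 → run B
t=3: queue=[F,B,D] q_used=0 → run F
t=4: queue=[F,B,D] q_used=1 → run F
t=5: queue=[F,B,D] q_used=2 → run F
t=6: queue=[B,D,F,E] q_used=0 → run B
t=7: queue=[B,D,F,E] q_used=1 → run B
t=8: queue=[B,D,F,E] q_used=2 → run B
t=9: queue=[D,F,E,B] q_used=0 → run D
t=10: queue=[D,F,E,B] q_used=1 → run D
t=11: queue=[D,F,E,B] q_used=2 → run D
t=12: queue=[F,E,B] q_used=0 → run F
t=13: queue=[F,E,B] q_used=1 → run F
t=14: queue=[E,B] q_used=0 → run E
t=15: queue=[E,B] q_used=1 → run E
t=16: queue=[E,B] q_used=2 → run E
t=17: queue=[B] q_used=0 → run B
t=18: queue=[B] q_used=1 → run B
t=19: (idle)
t=20: (idle)
t=21: (idle)
t=22: (idle)
t=23: (idle)
t=24: (idle)

completion order = D, F, E, B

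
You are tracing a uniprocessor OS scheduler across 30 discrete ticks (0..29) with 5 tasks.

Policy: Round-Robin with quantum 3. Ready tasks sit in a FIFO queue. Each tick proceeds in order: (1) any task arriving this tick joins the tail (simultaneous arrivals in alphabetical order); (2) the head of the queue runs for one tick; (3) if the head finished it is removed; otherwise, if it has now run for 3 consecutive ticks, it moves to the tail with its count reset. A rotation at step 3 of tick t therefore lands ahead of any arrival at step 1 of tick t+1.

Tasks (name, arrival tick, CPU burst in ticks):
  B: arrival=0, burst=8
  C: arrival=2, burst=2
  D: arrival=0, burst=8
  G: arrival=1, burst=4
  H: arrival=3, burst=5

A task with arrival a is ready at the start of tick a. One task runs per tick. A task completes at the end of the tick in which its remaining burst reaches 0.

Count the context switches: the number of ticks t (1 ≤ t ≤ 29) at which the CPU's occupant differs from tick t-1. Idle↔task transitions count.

context switches = 11

t=0: queue=[B,D] q_used=0 → run B
t=1: queue=[B,D,G] q_used=1 → run B
t=2: queue=[B,D,G,C] q_used=2 → run B
t=3: queue=[D,G,C,B,H] q_used=0 → run D
t=4: queue=[D,G,C,B,H] q_used=1 → run D
t=5: queue=[D,G,C,B,H] q_used=2 → run D
t=6: queue=[G,C,B,H,D] q_used=0 → run G
t=7: queue=[G,C,B,H,D] q_used=1 → run G
t=8: queue=[G,C,B,H,D] q_used=2 → run G
t=9: queue=[C,B,H,D,G] q_used=0 → run C
t=10: queue=[C,B,H,D,G] q_used=1 → run C
t=11: queue=[B,H,D,G] q_used=0 → run B
t=12: queue=[B,H,D,G] q_used=1 → run B
t=13: queue=[B,H,D,G] q_used=2 → run B
t=14: queue=[H,D,G,B] q_used=0 → run H
t=15: queue=[H,D,G,B] q_used=1 → run H
t=16: queue=[H,D,G,B] q_used=2 → run H
t=17: queue=[D,G,B,H] q_used=0 → run D
t=18: queue=[D,G,B,H] q_used=1 → run D
t=19: queue=[D,G,B,H] q_used=2 → run D
t=20: queue=[G,B,H,D] q_used=0 → run G
t=21: queue=[B,H,D] q_used=0 → run B
t=22: queue=[B,H,D] q_used=1 → run B
t=23: queue=[H,D] q_used=0 → run H
t=24: queue=[H,D] q_used=1 → run H
t=25: queue=[D] q_used=0 → run D
t=26: queue=[D] q_used=1 → run D
t=27: (idle)
t=28: (idle)
t=29: (idle)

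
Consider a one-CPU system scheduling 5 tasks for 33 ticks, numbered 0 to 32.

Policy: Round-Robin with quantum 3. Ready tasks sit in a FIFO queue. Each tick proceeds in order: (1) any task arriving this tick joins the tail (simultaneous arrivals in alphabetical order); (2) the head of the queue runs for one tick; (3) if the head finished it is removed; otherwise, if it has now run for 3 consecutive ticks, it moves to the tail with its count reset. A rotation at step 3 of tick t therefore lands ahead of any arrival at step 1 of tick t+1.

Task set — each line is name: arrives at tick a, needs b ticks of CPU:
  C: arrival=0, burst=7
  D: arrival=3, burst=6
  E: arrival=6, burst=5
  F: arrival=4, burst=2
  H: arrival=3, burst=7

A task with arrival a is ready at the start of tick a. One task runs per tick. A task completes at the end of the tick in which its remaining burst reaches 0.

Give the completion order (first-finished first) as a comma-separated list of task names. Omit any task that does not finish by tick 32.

t=0: queue=[C] q_used=0 → run C
t=1: queue=[C] q_used=1 → run C
t=2: queue=[C] q_used=2 → run C
t=3: queue=[C,D,H] q_used=0 → run C
t=4: queue=[C,D,H,F] q_used=1 → run C
t=5: queue=[C,D,H,F] q_used=2 → run C
t=6: queue=[D,H,F,C,E] q_used=0 → run D
t=7: queue=[D,H,F,C,E] q_used=1 → run D
t=8: queue=[D,H,F,C,E] q_used=2 → run D
t=9: queue=[H,F,C,E,D] q_used=0 → run H
t=10: queue=[H,F,C,E,D] q_used=1 → run H
t=11: queue=[H,F,C,E,D] q_used=2 → run H
t=12: queue=[F,C,E,D,H] q_used=0 → run F
t=13: queue=[F,C,E,D,H] q_used=1 → run F
t=14: queue=[C,E,D,H] q_used=0 → run C
t=15: queue=[E,D,H] q_used=0 → run E
t=16: queue=[E,D,H] q_used=1 → run E
t=17: queue=[E,D,H] q_used=2 → run E
t=18: queue=[D,H,E] q_used=0 → run D
t=19: queue=[D,H,E] q_used=1 → run D
t=20: queue=[D,H,E] q_used=2 → run D
t=21: queue=[H,E] q_used=0 → run H
t=22: queue=[H,E] q_used=1 → run H
t=23: queue=[H,E] q_used=2 → run H
t=24: queue=[E,H] q_used=0 → run E
t=25: queue=[E,H] q_used=1 → run E
t=26: queue=[H] q_used=0 → run H
t=27: (idle)
t=28: (idle)
t=29: (idle)
t=30: (idle)
t=31: (idle)
t=32: (idle)

completion order = F, C, D, E, H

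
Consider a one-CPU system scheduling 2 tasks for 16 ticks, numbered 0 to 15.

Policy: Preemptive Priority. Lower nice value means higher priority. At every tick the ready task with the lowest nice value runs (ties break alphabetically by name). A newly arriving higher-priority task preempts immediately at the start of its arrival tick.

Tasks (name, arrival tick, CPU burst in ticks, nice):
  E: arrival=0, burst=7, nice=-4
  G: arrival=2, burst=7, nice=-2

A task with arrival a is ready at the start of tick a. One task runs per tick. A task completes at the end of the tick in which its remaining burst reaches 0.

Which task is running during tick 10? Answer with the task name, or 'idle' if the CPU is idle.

running at tick 10 = G

t=0: ready={E} → run E
t=1: ready={E} → run E
t=2: ready={E,G} → run E
t=3: ready={E,G} → run E
t=4: ready={E,G} → run E
t=5: ready={E,G} → run E
t=6: ready={E,G} → run E
t=7: ready={G} → run G
t=8: ready={G} → run G
t=9: ready={G} → run G
t=10: ready={G} → run G
t=11: ready={G} → run G
t=12: ready={G} → run G
t=13: ready={G} → run G
t=14: (idle)
t=15: (idle)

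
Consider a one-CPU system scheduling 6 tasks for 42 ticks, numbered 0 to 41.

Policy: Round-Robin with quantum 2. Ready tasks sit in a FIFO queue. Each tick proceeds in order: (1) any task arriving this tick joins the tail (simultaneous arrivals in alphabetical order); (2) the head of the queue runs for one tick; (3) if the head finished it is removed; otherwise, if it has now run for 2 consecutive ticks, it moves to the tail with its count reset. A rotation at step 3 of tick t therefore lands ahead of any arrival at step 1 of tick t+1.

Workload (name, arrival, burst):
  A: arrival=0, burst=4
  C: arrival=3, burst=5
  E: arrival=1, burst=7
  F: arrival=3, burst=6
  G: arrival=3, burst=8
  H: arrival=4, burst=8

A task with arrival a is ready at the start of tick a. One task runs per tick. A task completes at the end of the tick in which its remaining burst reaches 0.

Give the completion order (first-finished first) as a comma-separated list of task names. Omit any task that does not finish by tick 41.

t=0: queue=[A] q_used=0 → run A
t=1: queue=[A,E] q_used=1 → run A
t=2: queue=[E,A] q_used=0 → run E
t=3: queue=[E,A,C,F,G] q_used=1 → run E
t=4: queue=[A,C,F,G,E,H] q_used=0 → run A
t=5: queue=[A,C,F,G,E,H] q_used=1 → run A
t=6: queue=[C,F,G,E,H] q_used=0 → run C
t=7: queue=[C,F,G,E,H] q_used=1 → run C
t=8: queue=[F,G,E,H,C] q_used=0 → run F
t=9: queue=[F,G,E,H,C] q_used=1 → run F
t=10: queue=[G,E,H,C,F] q_used=0 → run G
t=11: queue=[G,E,H,C,F] q_used=1 → run G
t=12: queue=[E,H,C,F,G] q_used=0 → run E
t=13: queue=[E,H,C,F,G] q_used=1 → run E
t=14: queue=[H,C,F,G,E] q_used=0 → run H
t=15: queue=[H,C,F,G,E] q_used=1 → run H
t=16: queue=[C,F,G,E,H] q_used=0 → run C
t=17: queue=[C,F,G,E,H] q_used=1 → run C
t=18: queue=[F,G,E,H,C] q_used=0 → run F
t=19: queue=[F,G,E,H,C] q_used=1 → run F
t=20: queue=[G,E,H,C,F] q_used=0 → run G
t=21: queue=[G,E,H,C,F] q_used=1 → run G
t=22: queue=[E,H,C,F,G] q_used=0 → run E
t=23: queue=[E,H,C,F,G] q_used=1 → run E
t=24: queue=[H,C,F,G,E] q_used=0 → run H
t=25: queue=[H,C,F,G,E] q_used=1 → run H
t=26: queue=[C,F,G,E,H] q_used=0 → run C
t=27: queue=[F,G,E,H] q_used=0 → run F
t=28: queue=[F,G,E,H] q_used=1 → run F
t=29: queue=[G,E,H] q_used=0 → run G
t=30: queue=[G,E,H] q_used=1 → run G
t=31: queue=[E,H,G] q_used=0 → run E
t=32: queue=[H,G] q_used=0 → run H
t=33: queue=[H,G] q_used=1 → run H
t=34: queue=[G,H] q_used=0 → run G
t=35: queue=[G,H] q_used=1 → run G
t=36: queue=[H] q_used=0 → run H
t=37: queue=[H] q_used=1 → run H
t=38: (idle)
t=39: (idle)
t=40: (idle)
t=41: (idle)

completion order = A, C, F, E, G, H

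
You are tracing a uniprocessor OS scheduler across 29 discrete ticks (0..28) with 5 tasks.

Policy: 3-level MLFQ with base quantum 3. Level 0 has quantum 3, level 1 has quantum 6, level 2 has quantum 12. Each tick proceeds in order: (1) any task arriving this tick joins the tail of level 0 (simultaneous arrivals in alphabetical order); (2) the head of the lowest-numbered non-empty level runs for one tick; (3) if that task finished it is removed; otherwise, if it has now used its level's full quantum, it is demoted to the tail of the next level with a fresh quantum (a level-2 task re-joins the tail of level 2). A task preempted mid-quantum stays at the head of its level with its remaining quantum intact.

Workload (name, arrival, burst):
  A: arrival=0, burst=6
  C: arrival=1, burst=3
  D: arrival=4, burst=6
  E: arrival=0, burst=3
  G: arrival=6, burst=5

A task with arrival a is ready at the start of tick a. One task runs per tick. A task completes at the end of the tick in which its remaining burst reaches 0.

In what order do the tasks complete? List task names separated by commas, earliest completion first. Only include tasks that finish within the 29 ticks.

t=0: L0/L1/L2 = AE/-/- → run A
t=1: L0/L1/L2 = AEC/-/- → run A
t=2: L0/L1/L2 = AEC/-/- → run A
t=3: L0/L1/L2 = EC/A/- → run E
t=4: L0/L1/L2 = ECD/A/- → run E
t=5: L0/L1/L2 = ECD/A/- → run E
t=6: L0/L1/L2 = CDG/A/- → run C
t=7: L0/L1/L2 = CDG/A/- → run C
t=8: L0/L1/L2 = CDG/A/- → run C
t=9: L0/L1/L2 = DG/A/- → run D
t=10: L0/L1/L2 = DG/A/- → run D
t=11: L0/L1/L2 = DG/A/- → run D
t=12: L0/L1/L2 = G/AD/- → run G
t=13: L0/L1/L2 = G/AD/- → run G
t=14: L0/L1/L2 = G/AD/- → run G
t=15: L0/L1/L2 = -/ADG/- → run A
t=16: L0/L1/L2 = -/ADG/- → run A
t=17: L0/L1/L2 = -/ADG/- → run A
t=18: L0/L1/L2 = -/DG/- → run D
t=19: L0/L1/L2 = -/DG/- → run D
t=20: L0/L1/L2 = -/DG/- → run D
t=21: L0/L1/L2 = -/G/- → run G
t=22: L0/L1/L2 = -/G/- → run G
t=23: (idle)
t=24: (idle)
t=25: (idle)
t=26: (idle)
t=27: (idle)
t=28: (idle)

completion order = E, C, A, D, G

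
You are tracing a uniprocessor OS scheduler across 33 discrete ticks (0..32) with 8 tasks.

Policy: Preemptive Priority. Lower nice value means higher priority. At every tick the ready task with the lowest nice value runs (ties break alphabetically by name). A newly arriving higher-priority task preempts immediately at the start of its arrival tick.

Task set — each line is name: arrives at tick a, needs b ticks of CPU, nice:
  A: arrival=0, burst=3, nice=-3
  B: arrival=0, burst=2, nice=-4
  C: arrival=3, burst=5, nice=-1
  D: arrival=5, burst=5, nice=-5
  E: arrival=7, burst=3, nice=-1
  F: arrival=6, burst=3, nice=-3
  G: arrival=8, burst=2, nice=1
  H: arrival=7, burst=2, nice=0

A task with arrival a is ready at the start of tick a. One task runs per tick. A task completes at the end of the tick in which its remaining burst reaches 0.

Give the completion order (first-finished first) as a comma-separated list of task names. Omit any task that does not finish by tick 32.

completion order = B, A, D, F, C, E, H, G

t=0: ready={A,B} → run B
t=1: ready={A,B} → run B
t=2: ready={A} → run A
t=3: ready={A,C} → run A
t=4: ready={A,C} → run A
t=5: ready={C,D} → run D
t=6: ready={C,D,F} → run D
t=7: ready={C,D,E,F,H} → run D
t=8: ready={C,D,E,F,G,H} → run D
t=9: ready={C,D,E,F,G,H} → run D
t=10: ready={C,E,F,G,H} → run F
t=11: ready={C,E,F,G,H} → run F
t=12: ready={C,E,F,G,H} → run F
t=13: ready={C,E,G,H} → run C
t=14: ready={C,E,G,H} → run C
t=15: ready={C,E,G,H} → run C
t=16: ready={C,E,G,H} → run C
t=17: ready={C,E,G,H} → run C
t=18: ready={E,G,H} → run E
t=19: ready={E,G,H} → run E
t=20: ready={E,G,H} → run E
t=21: ready={G,H} → run H
t=22: ready={G,H} → run H
t=23: ready={G} → run G
t=24: ready={G} → run G
t=25: (idle)
t=26: (idle)
t=27: (idle)
t=28: (idle)
t=29: (idle)
t=30: (idle)
t=31: (idle)
t=32: (idle)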